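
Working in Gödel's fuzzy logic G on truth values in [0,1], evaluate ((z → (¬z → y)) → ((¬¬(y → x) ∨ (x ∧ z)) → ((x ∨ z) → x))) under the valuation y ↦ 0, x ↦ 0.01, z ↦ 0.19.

¬z: Gödel ¬ of 0.19 = 0 (operand ≠ 0)
(¬z → y): 0 ≤ 0, so result = 1
(z → (¬z → y)): 0.19 ≤ 1, so result = 1
(y → x): 0 ≤ 0.01, so result = 1
¬(y → x): Gödel ¬ of 1 = 0 (operand ≠ 0)
¬¬(y → x): Gödel ¬ of 0 = 1 (operand is 0)
(x ∧ z) = min(0.01, 0.19) = 0.01
(¬¬(y → x) ∨ (x ∧ z)) = max(1, 0.01) = 1
(x ∨ z) = max(0.01, 0.19) = 0.19
((x ∨ z) → x): 0.19 > 0.01, so result = 0.01
((¬¬(y → x) ∨ (x ∧ z)) → ((x ∨ z) → x)): 1 > 0.01, so result = 0.01
((z → (¬z → y)) → ((¬¬(y → x) ∨ (x ∧ z)) → ((x ∨ z) → x))): 1 > 0.01, so result = 0.01

0.01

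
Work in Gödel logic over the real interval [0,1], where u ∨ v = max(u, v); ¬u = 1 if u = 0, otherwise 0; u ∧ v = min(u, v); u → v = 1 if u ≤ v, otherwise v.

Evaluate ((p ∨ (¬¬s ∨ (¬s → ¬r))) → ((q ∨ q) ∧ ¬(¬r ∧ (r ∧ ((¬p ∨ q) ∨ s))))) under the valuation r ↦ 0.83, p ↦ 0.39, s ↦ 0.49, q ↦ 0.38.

0.38

¬s: Gödel ¬ of 0.49 = 0 (operand ≠ 0)
¬¬s: Gödel ¬ of 0 = 1 (operand is 0)
¬s: Gödel ¬ of 0.49 = 0 (operand ≠ 0)
¬r: Gödel ¬ of 0.83 = 0 (operand ≠ 0)
(¬s → ¬r): 0 ≤ 0, so result = 1
(¬¬s ∨ (¬s → ¬r)) = max(1, 1) = 1
(p ∨ (¬¬s ∨ (¬s → ¬r))) = max(0.39, 1) = 1
(q ∨ q) = max(0.38, 0.38) = 0.38
¬r: Gödel ¬ of 0.83 = 0 (operand ≠ 0)
¬p: Gödel ¬ of 0.39 = 0 (operand ≠ 0)
(¬p ∨ q) = max(0, 0.38) = 0.38
((¬p ∨ q) ∨ s) = max(0.38, 0.49) = 0.49
(r ∧ ((¬p ∨ q) ∨ s)) = min(0.83, 0.49) = 0.49
(¬r ∧ (r ∧ ((¬p ∨ q) ∨ s))) = min(0, 0.49) = 0
¬(¬r ∧ (r ∧ ((¬p ∨ q) ∨ s))): Gödel ¬ of 0 = 1 (operand is 0)
((q ∨ q) ∧ ¬(¬r ∧ (r ∧ ((¬p ∨ q) ∨ s)))) = min(0.38, 1) = 0.38
((p ∨ (¬¬s ∨ (¬s → ¬r))) → ((q ∨ q) ∧ ¬(¬r ∧ (r ∧ ((¬p ∨ q) ∨ s))))): 1 > 0.38, so result = 0.38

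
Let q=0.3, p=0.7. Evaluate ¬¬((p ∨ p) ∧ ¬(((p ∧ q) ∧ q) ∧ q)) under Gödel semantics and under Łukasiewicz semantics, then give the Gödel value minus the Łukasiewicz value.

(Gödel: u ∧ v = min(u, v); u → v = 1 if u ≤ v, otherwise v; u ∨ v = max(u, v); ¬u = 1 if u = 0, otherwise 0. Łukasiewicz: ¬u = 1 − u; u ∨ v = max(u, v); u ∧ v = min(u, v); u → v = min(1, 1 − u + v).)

-0.70

Gödel evaluation:
  (p ∨ p) = max(0.7, 0.7) = 0.7
  (p ∧ q) = min(0.7, 0.3) = 0.3
  ((p ∧ q) ∧ q) = min(0.3, 0.3) = 0.3
  (((p ∧ q) ∧ q) ∧ q) = min(0.3, 0.3) = 0.3
  ¬(((p ∧ q) ∧ q) ∧ q): Gödel ¬ of 0.3 = 0 (operand ≠ 0)
  ((p ∨ p) ∧ ¬(((p ∧ q) ∧ q) ∧ q)) = min(0.7, 0) = 0
  ¬((p ∨ p) ∧ ¬(((p ∧ q) ∧ q) ∧ q)): Gödel ¬ of 0 = 1 (operand is 0)
  ¬¬((p ∨ p) ∧ ¬(((p ∧ q) ∧ q) ∧ q)): Gödel ¬ of 1 = 0 (operand ≠ 0)
  Gödel value = 0
Łukasiewicz evaluation:
  (p ∨ p) = max(0.7, 0.7) = 0.7
  (p ∧ q) = min(0.7, 0.3) = 0.3
  ((p ∧ q) ∧ q) = min(0.3, 0.3) = 0.3
  (((p ∧ q) ∧ q) ∧ q) = min(0.3, 0.3) = 0.3
  ¬(((p ∧ q) ∧ q) ∧ q): Łukasiewicz ¬ gives 1 − 0.3 = 0.7
  ((p ∨ p) ∧ ¬(((p ∧ q) ∧ q) ∧ q)) = min(0.7, 0.7) = 0.7
  ¬((p ∨ p) ∧ ¬(((p ∧ q) ∧ q) ∧ q)): Łukasiewicz ¬ gives 1 − 0.7 = 0.3
  ¬¬((p ∨ p) ∧ ¬(((p ∧ q) ∧ q) ∧ q)): Łukasiewicz ¬ gives 1 − 0.3 = 0.7
  Łukasiewicz value = 0.7
Difference: 0 − 0.7 = -0.70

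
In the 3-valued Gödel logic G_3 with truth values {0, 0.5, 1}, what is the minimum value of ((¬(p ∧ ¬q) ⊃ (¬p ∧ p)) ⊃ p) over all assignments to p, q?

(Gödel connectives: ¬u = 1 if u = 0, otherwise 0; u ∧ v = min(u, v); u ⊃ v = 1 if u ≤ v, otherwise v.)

0.50

The minimum is attained at p = 0.5, q = 0:
  ¬q: Gödel ¬ of 0 = 1 (operand is 0)
  (p ∧ ¬q) = min(0.5, 1) = 0.5
  ¬(p ∧ ¬q): Gödel ¬ of 0.5 = 0 (operand ≠ 0)
  ¬p: Gödel ¬ of 0.5 = 0 (operand ≠ 0)
  (¬p ∧ p) = min(0, 0.5) = 0
  (¬(p ∧ ¬q) ⊃ (¬p ∧ p)): 0 ≤ 0, so result = 1
  ((¬(p ∧ ¬q) ⊃ (¬p ∧ p)) ⊃ p): 1 > 0.5, so result = 0.5
Checking all 9 assignments confirms none give a value below 0.50.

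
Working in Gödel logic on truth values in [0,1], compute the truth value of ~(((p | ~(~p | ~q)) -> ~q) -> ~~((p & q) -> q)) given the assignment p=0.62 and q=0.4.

0.00

~p: Gödel ¬ of 0.62 = 0 (operand ≠ 0)
~q: Gödel ¬ of 0.4 = 0 (operand ≠ 0)
(~p | ~q) = max(0, 0) = 0
~(~p | ~q): Gödel ¬ of 0 = 1 (operand is 0)
(p | ~(~p | ~q)) = max(0.62, 1) = 1
~q: Gödel ¬ of 0.4 = 0 (operand ≠ 0)
((p | ~(~p | ~q)) -> ~q): 1 > 0, so result = 0
(p & q) = min(0.62, 0.4) = 0.4
((p & q) -> q): 0.4 ≤ 0.4, so result = 1
~((p & q) -> q): Gödel ¬ of 1 = 0 (operand ≠ 0)
~~((p & q) -> q): Gödel ¬ of 0 = 1 (operand is 0)
(((p | ~(~p | ~q)) -> ~q) -> ~~((p & q) -> q)): 0 ≤ 1, so result = 1
~(((p | ~(~p | ~q)) -> ~q) -> ~~((p & q) -> q)): Gödel ¬ of 1 = 0 (operand ≠ 0)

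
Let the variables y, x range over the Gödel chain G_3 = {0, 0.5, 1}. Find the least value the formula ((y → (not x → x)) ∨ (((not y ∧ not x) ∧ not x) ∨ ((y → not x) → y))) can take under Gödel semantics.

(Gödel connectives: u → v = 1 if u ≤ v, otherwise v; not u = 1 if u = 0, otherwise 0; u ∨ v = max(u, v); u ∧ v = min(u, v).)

0.50

The minimum is attained at y = 0.5, x = 0:
  not x: Gödel ¬ of 0 = 1 (operand is 0)
  (not x → x): 1 > 0, so result = 0
  (y → (not x → x)): 0.5 > 0, so result = 0
  not y: Gödel ¬ of 0.5 = 0 (operand ≠ 0)
  not x: Gödel ¬ of 0 = 1 (operand is 0)
  (not y ∧ not x) = min(0, 1) = 0
  not x: Gödel ¬ of 0 = 1 (operand is 0)
  ((not y ∧ not x) ∧ not x) = min(0, 1) = 0
  not x: Gödel ¬ of 0 = 1 (operand is 0)
  (y → not x): 0.5 ≤ 1, so result = 1
  ((y → not x) → y): 1 > 0.5, so result = 0.5
  (((not y ∧ not x) ∧ not x) ∨ ((y → not x) → y)) = max(0, 0.5) = 0.5
  ((y → (not x → x)) ∨ (((not y ∧ not x) ∧ not x) ∨ ((y → not x) → y))) = max(0, 0.5) = 0.5
Checking all 9 assignments confirms none give a value below 0.50.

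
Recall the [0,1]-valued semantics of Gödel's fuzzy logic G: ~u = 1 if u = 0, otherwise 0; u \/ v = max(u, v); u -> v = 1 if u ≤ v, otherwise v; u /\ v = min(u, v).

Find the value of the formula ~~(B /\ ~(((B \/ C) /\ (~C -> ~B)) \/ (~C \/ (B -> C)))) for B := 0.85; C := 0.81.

(B \/ C) = max(0.85, 0.81) = 0.85
~C: Gödel ¬ of 0.81 = 0 (operand ≠ 0)
~B: Gödel ¬ of 0.85 = 0 (operand ≠ 0)
(~C -> ~B): 0 ≤ 0, so result = 1
((B \/ C) /\ (~C -> ~B)) = min(0.85, 1) = 0.85
~C: Gödel ¬ of 0.81 = 0 (operand ≠ 0)
(B -> C): 0.85 > 0.81, so result = 0.81
(~C \/ (B -> C)) = max(0, 0.81) = 0.81
(((B \/ C) /\ (~C -> ~B)) \/ (~C \/ (B -> C))) = max(0.85, 0.81) = 0.85
~(((B \/ C) /\ (~C -> ~B)) \/ (~C \/ (B -> C))): Gödel ¬ of 0.85 = 0 (operand ≠ 0)
(B /\ ~(((B \/ C) /\ (~C -> ~B)) \/ (~C \/ (B -> C)))) = min(0.85, 0) = 0
~(B /\ ~(((B \/ C) /\ (~C -> ~B)) \/ (~C \/ (B -> C)))): Gödel ¬ of 0 = 1 (operand is 0)
~~(B /\ ~(((B \/ C) /\ (~C -> ~B)) \/ (~C \/ (B -> C)))): Gödel ¬ of 1 = 0 (operand ≠ 0)

0.00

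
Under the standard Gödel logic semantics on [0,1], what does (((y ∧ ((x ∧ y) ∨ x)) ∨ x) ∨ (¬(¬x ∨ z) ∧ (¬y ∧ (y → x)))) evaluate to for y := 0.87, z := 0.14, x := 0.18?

(x ∧ y) = min(0.18, 0.87) = 0.18
((x ∧ y) ∨ x) = max(0.18, 0.18) = 0.18
(y ∧ ((x ∧ y) ∨ x)) = min(0.87, 0.18) = 0.18
((y ∧ ((x ∧ y) ∨ x)) ∨ x) = max(0.18, 0.18) = 0.18
¬x: Gödel ¬ of 0.18 = 0 (operand ≠ 0)
(¬x ∨ z) = max(0, 0.14) = 0.14
¬(¬x ∨ z): Gödel ¬ of 0.14 = 0 (operand ≠ 0)
¬y: Gödel ¬ of 0.87 = 0 (operand ≠ 0)
(y → x): 0.87 > 0.18, so result = 0.18
(¬y ∧ (y → x)) = min(0, 0.18) = 0
(¬(¬x ∨ z) ∧ (¬y ∧ (y → x))) = min(0, 0) = 0
(((y ∧ ((x ∧ y) ∨ x)) ∨ x) ∨ (¬(¬x ∨ z) ∧ (¬y ∧ (y → x)))) = max(0.18, 0) = 0.18

0.18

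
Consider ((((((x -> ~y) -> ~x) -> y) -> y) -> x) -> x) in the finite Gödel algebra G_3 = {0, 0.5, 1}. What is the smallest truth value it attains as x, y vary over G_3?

0.50

The minimum is attained at x = 0.5, y = 0:
  ~y: Gödel ¬ of 0 = 1 (operand is 0)
  (x -> ~y): 0.5 ≤ 1, so result = 1
  ~x: Gödel ¬ of 0.5 = 0 (operand ≠ 0)
  ((x -> ~y) -> ~x): 1 > 0, so result = 0
  (((x -> ~y) -> ~x) -> y): 0 ≤ 0, so result = 1
  ((((x -> ~y) -> ~x) -> y) -> y): 1 > 0, so result = 0
  (((((x -> ~y) -> ~x) -> y) -> y) -> x): 0 ≤ 0.5, so result = 1
  ((((((x -> ~y) -> ~x) -> y) -> y) -> x) -> x): 1 > 0.5, so result = 0.5
Checking all 9 assignments confirms none give a value below 0.50.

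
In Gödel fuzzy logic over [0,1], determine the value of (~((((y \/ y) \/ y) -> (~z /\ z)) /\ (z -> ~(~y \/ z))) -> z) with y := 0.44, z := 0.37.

(y \/ y) = max(0.44, 0.44) = 0.44
((y \/ y) \/ y) = max(0.44, 0.44) = 0.44
~z: Gödel ¬ of 0.37 = 0 (operand ≠ 0)
(~z /\ z) = min(0, 0.37) = 0
(((y \/ y) \/ y) -> (~z /\ z)): 0.44 > 0, so result = 0
~y: Gödel ¬ of 0.44 = 0 (operand ≠ 0)
(~y \/ z) = max(0, 0.37) = 0.37
~(~y \/ z): Gödel ¬ of 0.37 = 0 (operand ≠ 0)
(z -> ~(~y \/ z)): 0.37 > 0, so result = 0
((((y \/ y) \/ y) -> (~z /\ z)) /\ (z -> ~(~y \/ z))) = min(0, 0) = 0
~((((y \/ y) \/ y) -> (~z /\ z)) /\ (z -> ~(~y \/ z))): Gödel ¬ of 0 = 1 (operand is 0)
(~((((y \/ y) \/ y) -> (~z /\ z)) /\ (z -> ~(~y \/ z))) -> z): 1 > 0.37, so result = 0.37

0.37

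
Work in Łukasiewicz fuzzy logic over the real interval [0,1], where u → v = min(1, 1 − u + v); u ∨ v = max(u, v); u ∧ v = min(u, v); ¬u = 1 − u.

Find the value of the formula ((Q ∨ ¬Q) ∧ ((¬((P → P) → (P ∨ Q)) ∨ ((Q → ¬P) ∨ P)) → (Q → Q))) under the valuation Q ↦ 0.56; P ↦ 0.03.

¬Q: Łukasiewicz ¬ gives 1 − 0.56 = 0.44
(Q ∨ ¬Q) = max(0.56, 0.44) = 0.56
(P → P): min(1, 1 − 0.03 + 0.03) = 1
(P ∨ Q) = max(0.03, 0.56) = 0.56
((P → P) → (P ∨ Q)): min(1, 1 − 1 + 0.56) = 0.56
¬((P → P) → (P ∨ Q)): Łukasiewicz ¬ gives 1 − 0.56 = 0.44
¬P: Łukasiewicz ¬ gives 1 − 0.03 = 0.97
(Q → ¬P): min(1, 1 − 0.56 + 0.97) = 1
((Q → ¬P) ∨ P) = max(1, 0.03) = 1
(¬((P → P) → (P ∨ Q)) ∨ ((Q → ¬P) ∨ P)) = max(0.44, 1) = 1
(Q → Q): min(1, 1 − 0.56 + 0.56) = 1
((¬((P → P) → (P ∨ Q)) ∨ ((Q → ¬P) ∨ P)) → (Q → Q)): min(1, 1 − 1 + 1) = 1
((Q ∨ ¬Q) ∧ ((¬((P → P) → (P ∨ Q)) ∨ ((Q → ¬P) ∨ P)) → (Q → Q))) = min(0.56, 1) = 0.56

0.56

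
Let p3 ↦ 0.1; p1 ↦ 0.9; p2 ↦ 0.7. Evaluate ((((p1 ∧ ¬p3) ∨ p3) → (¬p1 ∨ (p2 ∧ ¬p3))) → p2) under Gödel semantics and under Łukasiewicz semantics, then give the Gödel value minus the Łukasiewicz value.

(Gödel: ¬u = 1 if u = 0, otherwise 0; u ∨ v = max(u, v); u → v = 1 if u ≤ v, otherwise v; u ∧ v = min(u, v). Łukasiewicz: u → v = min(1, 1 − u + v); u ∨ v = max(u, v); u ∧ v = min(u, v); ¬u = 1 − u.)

Gödel evaluation:
  ¬p3: Gödel ¬ of 0.1 = 0 (operand ≠ 0)
  (p1 ∧ ¬p3) = min(0.9, 0) = 0
  ((p1 ∧ ¬p3) ∨ p3) = max(0, 0.1) = 0.1
  ¬p1: Gödel ¬ of 0.9 = 0 (operand ≠ 0)
  ¬p3: Gödel ¬ of 0.1 = 0 (operand ≠ 0)
  (p2 ∧ ¬p3) = min(0.7, 0) = 0
  (¬p1 ∨ (p2 ∧ ¬p3)) = max(0, 0) = 0
  (((p1 ∧ ¬p3) ∨ p3) → (¬p1 ∨ (p2 ∧ ¬p3))): 0.1 > 0, so result = 0
  ((((p1 ∧ ¬p3) ∨ p3) → (¬p1 ∨ (p2 ∧ ¬p3))) → p2): 0 ≤ 0.7, so result = 1
  Gödel value = 1
Łukasiewicz evaluation:
  ¬p3: Łukasiewicz ¬ gives 1 − 0.1 = 0.9
  (p1 ∧ ¬p3) = min(0.9, 0.9) = 0.9
  ((p1 ∧ ¬p3) ∨ p3) = max(0.9, 0.1) = 0.9
  ¬p1: Łukasiewicz ¬ gives 1 − 0.9 = 0.1
  ¬p3: Łukasiewicz ¬ gives 1 − 0.1 = 0.9
  (p2 ∧ ¬p3) = min(0.7, 0.9) = 0.7
  (¬p1 ∨ (p2 ∧ ¬p3)) = max(0.1, 0.7) = 0.7
  (((p1 ∧ ¬p3) ∨ p3) → (¬p1 ∨ (p2 ∧ ¬p3))): min(1, 1 − 0.9 + 0.7) = 0.8
  ((((p1 ∧ ¬p3) ∨ p3) → (¬p1 ∨ (p2 ∧ ¬p3))) → p2): min(1, 1 − 0.8 + 0.7) = 0.9
  Łukasiewicz value = 0.9
Difference: 1 − 0.9 = 0.10

0.10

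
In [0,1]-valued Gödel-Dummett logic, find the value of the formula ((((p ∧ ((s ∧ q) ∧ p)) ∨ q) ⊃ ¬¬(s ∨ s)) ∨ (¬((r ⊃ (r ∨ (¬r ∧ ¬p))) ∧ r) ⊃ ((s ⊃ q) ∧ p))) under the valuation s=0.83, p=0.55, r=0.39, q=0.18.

1.00

(s ∧ q) = min(0.83, 0.18) = 0.18
((s ∧ q) ∧ p) = min(0.18, 0.55) = 0.18
(p ∧ ((s ∧ q) ∧ p)) = min(0.55, 0.18) = 0.18
((p ∧ ((s ∧ q) ∧ p)) ∨ q) = max(0.18, 0.18) = 0.18
(s ∨ s) = max(0.83, 0.83) = 0.83
¬(s ∨ s): Gödel ¬ of 0.83 = 0 (operand ≠ 0)
¬¬(s ∨ s): Gödel ¬ of 0 = 1 (operand is 0)
(((p ∧ ((s ∧ q) ∧ p)) ∨ q) ⊃ ¬¬(s ∨ s)): 0.18 ≤ 1, so result = 1
¬r: Gödel ¬ of 0.39 = 0 (operand ≠ 0)
¬p: Gödel ¬ of 0.55 = 0 (operand ≠ 0)
(¬r ∧ ¬p) = min(0, 0) = 0
(r ∨ (¬r ∧ ¬p)) = max(0.39, 0) = 0.39
(r ⊃ (r ∨ (¬r ∧ ¬p))): 0.39 ≤ 0.39, so result = 1
((r ⊃ (r ∨ (¬r ∧ ¬p))) ∧ r) = min(1, 0.39) = 0.39
¬((r ⊃ (r ∨ (¬r ∧ ¬p))) ∧ r): Gödel ¬ of 0.39 = 0 (operand ≠ 0)
(s ⊃ q): 0.83 > 0.18, so result = 0.18
((s ⊃ q) ∧ p) = min(0.18, 0.55) = 0.18
(¬((r ⊃ (r ∨ (¬r ∧ ¬p))) ∧ r) ⊃ ((s ⊃ q) ∧ p)): 0 ≤ 0.18, so result = 1
((((p ∧ ((s ∧ q) ∧ p)) ∨ q) ⊃ ¬¬(s ∨ s)) ∨ (¬((r ⊃ (r ∨ (¬r ∧ ¬p))) ∧ r) ⊃ ((s ⊃ q) ∧ p))) = max(1, 1) = 1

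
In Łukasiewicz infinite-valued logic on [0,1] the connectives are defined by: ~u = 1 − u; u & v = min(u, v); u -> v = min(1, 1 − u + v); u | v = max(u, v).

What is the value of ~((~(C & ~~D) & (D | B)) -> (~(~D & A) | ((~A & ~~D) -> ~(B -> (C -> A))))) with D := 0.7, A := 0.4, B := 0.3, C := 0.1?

0.00

~D: Łukasiewicz ¬ gives 1 − 0.7 = 0.3
~~D: Łukasiewicz ¬ gives 1 − 0.3 = 0.7
(C & ~~D) = min(0.1, 0.7) = 0.1
~(C & ~~D): Łukasiewicz ¬ gives 1 − 0.1 = 0.9
(D | B) = max(0.7, 0.3) = 0.7
(~(C & ~~D) & (D | B)) = min(0.9, 0.7) = 0.7
~D: Łukasiewicz ¬ gives 1 − 0.7 = 0.3
(~D & A) = min(0.3, 0.4) = 0.3
~(~D & A): Łukasiewicz ¬ gives 1 − 0.3 = 0.7
~A: Łukasiewicz ¬ gives 1 − 0.4 = 0.6
~D: Łukasiewicz ¬ gives 1 − 0.7 = 0.3
~~D: Łukasiewicz ¬ gives 1 − 0.3 = 0.7
(~A & ~~D) = min(0.6, 0.7) = 0.6
(C -> A): min(1, 1 − 0.1 + 0.4) = 1
(B -> (C -> A)): min(1, 1 − 0.3 + 1) = 1
~(B -> (C -> A)): Łukasiewicz ¬ gives 1 − 1 = 0
((~A & ~~D) -> ~(B -> (C -> A))): min(1, 1 − 0.6 + 0) = 0.4
(~(~D & A) | ((~A & ~~D) -> ~(B -> (C -> A)))) = max(0.7, 0.4) = 0.7
((~(C & ~~D) & (D | B)) -> (~(~D & A) | ((~A & ~~D) -> ~(B -> (C -> A))))): min(1, 1 − 0.7 + 0.7) = 1
~((~(C & ~~D) & (D | B)) -> (~(~D & A) | ((~A & ~~D) -> ~(B -> (C -> A))))): Łukasiewicz ¬ gives 1 − 1 = 0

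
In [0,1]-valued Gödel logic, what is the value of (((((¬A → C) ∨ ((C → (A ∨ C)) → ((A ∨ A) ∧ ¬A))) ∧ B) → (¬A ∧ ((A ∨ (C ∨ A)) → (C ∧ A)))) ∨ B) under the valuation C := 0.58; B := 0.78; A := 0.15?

0.78

¬A: Gödel ¬ of 0.15 = 0 (operand ≠ 0)
(¬A → C): 0 ≤ 0.58, so result = 1
(A ∨ C) = max(0.15, 0.58) = 0.58
(C → (A ∨ C)): 0.58 ≤ 0.58, so result = 1
(A ∨ A) = max(0.15, 0.15) = 0.15
¬A: Gödel ¬ of 0.15 = 0 (operand ≠ 0)
((A ∨ A) ∧ ¬A) = min(0.15, 0) = 0
((C → (A ∨ C)) → ((A ∨ A) ∧ ¬A)): 1 > 0, so result = 0
((¬A → C) ∨ ((C → (A ∨ C)) → ((A ∨ A) ∧ ¬A))) = max(1, 0) = 1
(((¬A → C) ∨ ((C → (A ∨ C)) → ((A ∨ A) ∧ ¬A))) ∧ B) = min(1, 0.78) = 0.78
¬A: Gödel ¬ of 0.15 = 0 (operand ≠ 0)
(C ∨ A) = max(0.58, 0.15) = 0.58
(A ∨ (C ∨ A)) = max(0.15, 0.58) = 0.58
(C ∧ A) = min(0.58, 0.15) = 0.15
((A ∨ (C ∨ A)) → (C ∧ A)): 0.58 > 0.15, so result = 0.15
(¬A ∧ ((A ∨ (C ∨ A)) → (C ∧ A))) = min(0, 0.15) = 0
((((¬A → C) ∨ ((C → (A ∨ C)) → ((A ∨ A) ∧ ¬A))) ∧ B) → (¬A ∧ ((A ∨ (C ∨ A)) → (C ∧ A)))): 0.78 > 0, so result = 0
(((((¬A → C) ∨ ((C → (A ∨ C)) → ((A ∨ A) ∧ ¬A))) ∧ B) → (¬A ∧ ((A ∨ (C ∨ A)) → (C ∧ A)))) ∨ B) = max(0, 0.78) = 0.78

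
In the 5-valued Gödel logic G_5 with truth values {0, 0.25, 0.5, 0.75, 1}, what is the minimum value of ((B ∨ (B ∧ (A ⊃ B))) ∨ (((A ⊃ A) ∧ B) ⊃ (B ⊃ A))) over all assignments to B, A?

The minimum is attained at B = 0.25, A = 0:
  (A ⊃ B): 0 ≤ 0.25, so result = 1
  (B ∧ (A ⊃ B)) = min(0.25, 1) = 0.25
  (B ∨ (B ∧ (A ⊃ B))) = max(0.25, 0.25) = 0.25
  (A ⊃ A): 0 ≤ 0, so result = 1
  ((A ⊃ A) ∧ B) = min(1, 0.25) = 0.25
  (B ⊃ A): 0.25 > 0, so result = 0
  (((A ⊃ A) ∧ B) ⊃ (B ⊃ A)): 0.25 > 0, so result = 0
  ((B ∨ (B ∧ (A ⊃ B))) ∨ (((A ⊃ A) ∧ B) ⊃ (B ⊃ A))) = max(0.25, 0) = 0.25
Checking all 25 assignments confirms none give a value below 0.25.

0.25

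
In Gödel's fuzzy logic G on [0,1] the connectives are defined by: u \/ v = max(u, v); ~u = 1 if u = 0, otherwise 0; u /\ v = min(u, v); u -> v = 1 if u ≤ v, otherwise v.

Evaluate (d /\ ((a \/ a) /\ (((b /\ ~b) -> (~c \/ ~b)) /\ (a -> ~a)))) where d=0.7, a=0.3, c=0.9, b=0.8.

(a \/ a) = max(0.3, 0.3) = 0.3
~b: Gödel ¬ of 0.8 = 0 (operand ≠ 0)
(b /\ ~b) = min(0.8, 0) = 0
~c: Gödel ¬ of 0.9 = 0 (operand ≠ 0)
~b: Gödel ¬ of 0.8 = 0 (operand ≠ 0)
(~c \/ ~b) = max(0, 0) = 0
((b /\ ~b) -> (~c \/ ~b)): 0 ≤ 0, so result = 1
~a: Gödel ¬ of 0.3 = 0 (operand ≠ 0)
(a -> ~a): 0.3 > 0, so result = 0
(((b /\ ~b) -> (~c \/ ~b)) /\ (a -> ~a)) = min(1, 0) = 0
((a \/ a) /\ (((b /\ ~b) -> (~c \/ ~b)) /\ (a -> ~a))) = min(0.3, 0) = 0
(d /\ ((a \/ a) /\ (((b /\ ~b) -> (~c \/ ~b)) /\ (a -> ~a)))) = min(0.7, 0) = 0

0.00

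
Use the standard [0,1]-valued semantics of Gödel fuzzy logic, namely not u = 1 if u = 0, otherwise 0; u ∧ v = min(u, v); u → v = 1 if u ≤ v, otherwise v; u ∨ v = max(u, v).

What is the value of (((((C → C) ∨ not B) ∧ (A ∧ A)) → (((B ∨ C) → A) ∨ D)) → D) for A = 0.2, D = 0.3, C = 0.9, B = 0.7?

0.30

(C → C): 0.9 ≤ 0.9, so result = 1
not B: Gödel ¬ of 0.7 = 0 (operand ≠ 0)
((C → C) ∨ not B) = max(1, 0) = 1
(A ∧ A) = min(0.2, 0.2) = 0.2
(((C → C) ∨ not B) ∧ (A ∧ A)) = min(1, 0.2) = 0.2
(B ∨ C) = max(0.7, 0.9) = 0.9
((B ∨ C) → A): 0.9 > 0.2, so result = 0.2
(((B ∨ C) → A) ∨ D) = max(0.2, 0.3) = 0.3
((((C → C) ∨ not B) ∧ (A ∧ A)) → (((B ∨ C) → A) ∨ D)): 0.2 ≤ 0.3, so result = 1
(((((C → C) ∨ not B) ∧ (A ∧ A)) → (((B ∨ C) → A) ∨ D)) → D): 1 > 0.3, so result = 0.3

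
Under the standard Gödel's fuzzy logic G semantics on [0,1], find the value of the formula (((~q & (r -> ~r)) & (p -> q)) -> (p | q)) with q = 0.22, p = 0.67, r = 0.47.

1.00

~q: Gödel ¬ of 0.22 = 0 (operand ≠ 0)
~r: Gödel ¬ of 0.47 = 0 (operand ≠ 0)
(r -> ~r): 0.47 > 0, so result = 0
(~q & (r -> ~r)) = min(0, 0) = 0
(p -> q): 0.67 > 0.22, so result = 0.22
((~q & (r -> ~r)) & (p -> q)) = min(0, 0.22) = 0
(p | q) = max(0.67, 0.22) = 0.67
(((~q & (r -> ~r)) & (p -> q)) -> (p | q)): 0 ≤ 0.67, so result = 1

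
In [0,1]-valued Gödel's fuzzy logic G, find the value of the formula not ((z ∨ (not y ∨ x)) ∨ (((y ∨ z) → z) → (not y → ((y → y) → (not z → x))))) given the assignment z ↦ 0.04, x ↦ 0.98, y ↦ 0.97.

0.00

not y: Gödel ¬ of 0.97 = 0 (operand ≠ 0)
(not y ∨ x) = max(0, 0.98) = 0.98
(z ∨ (not y ∨ x)) = max(0.04, 0.98) = 0.98
(y ∨ z) = max(0.97, 0.04) = 0.97
((y ∨ z) → z): 0.97 > 0.04, so result = 0.04
not y: Gödel ¬ of 0.97 = 0 (operand ≠ 0)
(y → y): 0.97 ≤ 0.97, so result = 1
not z: Gödel ¬ of 0.04 = 0 (operand ≠ 0)
(not z → x): 0 ≤ 0.98, so result = 1
((y → y) → (not z → x)): 1 ≤ 1, so result = 1
(not y → ((y → y) → (not z → x))): 0 ≤ 1, so result = 1
(((y ∨ z) → z) → (not y → ((y → y) → (not z → x)))): 0.04 ≤ 1, so result = 1
((z ∨ (not y ∨ x)) ∨ (((y ∨ z) → z) → (not y → ((y → y) → (not z → x))))) = max(0.98, 1) = 1
not ((z ∨ (not y ∨ x)) ∨ (((y ∨ z) → z) → (not y → ((y → y) → (not z → x))))): Gödel ¬ of 1 = 0 (operand ≠ 0)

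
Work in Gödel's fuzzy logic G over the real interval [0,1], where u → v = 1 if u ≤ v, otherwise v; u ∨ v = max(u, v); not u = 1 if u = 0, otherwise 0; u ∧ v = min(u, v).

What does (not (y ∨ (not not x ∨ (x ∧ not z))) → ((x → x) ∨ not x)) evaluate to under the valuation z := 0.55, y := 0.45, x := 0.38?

1.00

not x: Gödel ¬ of 0.38 = 0 (operand ≠ 0)
not not x: Gödel ¬ of 0 = 1 (operand is 0)
not z: Gödel ¬ of 0.55 = 0 (operand ≠ 0)
(x ∧ not z) = min(0.38, 0) = 0
(not not x ∨ (x ∧ not z)) = max(1, 0) = 1
(y ∨ (not not x ∨ (x ∧ not z))) = max(0.45, 1) = 1
not (y ∨ (not not x ∨ (x ∧ not z))): Gödel ¬ of 1 = 0 (operand ≠ 0)
(x → x): 0.38 ≤ 0.38, so result = 1
not x: Gödel ¬ of 0.38 = 0 (operand ≠ 0)
((x → x) ∨ not x) = max(1, 0) = 1
(not (y ∨ (not not x ∨ (x ∧ not z))) → ((x → x) ∨ not x)): 0 ≤ 1, so result = 1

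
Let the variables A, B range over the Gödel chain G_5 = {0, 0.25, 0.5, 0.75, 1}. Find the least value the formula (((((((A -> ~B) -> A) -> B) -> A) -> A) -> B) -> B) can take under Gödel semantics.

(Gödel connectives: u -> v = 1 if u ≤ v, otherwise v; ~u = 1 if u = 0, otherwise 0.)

The minimum is attained at A = 0.25, B = 0.25:
  ~B: Gödel ¬ of 0.25 = 0 (operand ≠ 0)
  (A -> ~B): 0.25 > 0, so result = 0
  ((A -> ~B) -> A): 0 ≤ 0.25, so result = 1
  (((A -> ~B) -> A) -> B): 1 > 0.25, so result = 0.25
  ((((A -> ~B) -> A) -> B) -> A): 0.25 ≤ 0.25, so result = 1
  (((((A -> ~B) -> A) -> B) -> A) -> A): 1 > 0.25, so result = 0.25
  ((((((A -> ~B) -> A) -> B) -> A) -> A) -> B): 0.25 ≤ 0.25, so result = 1
  (((((((A -> ~B) -> A) -> B) -> A) -> A) -> B) -> B): 1 > 0.25, so result = 0.25
Checking all 25 assignments confirms none give a value below 0.25.

0.25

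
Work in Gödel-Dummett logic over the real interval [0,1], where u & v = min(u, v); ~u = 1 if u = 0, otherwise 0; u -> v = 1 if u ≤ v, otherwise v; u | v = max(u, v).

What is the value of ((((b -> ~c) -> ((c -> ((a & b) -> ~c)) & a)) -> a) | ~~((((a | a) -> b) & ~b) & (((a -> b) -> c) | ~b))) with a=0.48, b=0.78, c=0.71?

~c: Gödel ¬ of 0.71 = 0 (operand ≠ 0)
(b -> ~c): 0.78 > 0, so result = 0
(a & b) = min(0.48, 0.78) = 0.48
~c: Gödel ¬ of 0.71 = 0 (operand ≠ 0)
((a & b) -> ~c): 0.48 > 0, so result = 0
(c -> ((a & b) -> ~c)): 0.71 > 0, so result = 0
((c -> ((a & b) -> ~c)) & a) = min(0, 0.48) = 0
((b -> ~c) -> ((c -> ((a & b) -> ~c)) & a)): 0 ≤ 0, so result = 1
(((b -> ~c) -> ((c -> ((a & b) -> ~c)) & a)) -> a): 1 > 0.48, so result = 0.48
(a | a) = max(0.48, 0.48) = 0.48
((a | a) -> b): 0.48 ≤ 0.78, so result = 1
~b: Gödel ¬ of 0.78 = 0 (operand ≠ 0)
(((a | a) -> b) & ~b) = min(1, 0) = 0
(a -> b): 0.48 ≤ 0.78, so result = 1
((a -> b) -> c): 1 > 0.71, so result = 0.71
~b: Gödel ¬ of 0.78 = 0 (operand ≠ 0)
(((a -> b) -> c) | ~b) = max(0.71, 0) = 0.71
((((a | a) -> b) & ~b) & (((a -> b) -> c) | ~b)) = min(0, 0.71) = 0
~((((a | a) -> b) & ~b) & (((a -> b) -> c) | ~b)): Gödel ¬ of 0 = 1 (operand is 0)
~~((((a | a) -> b) & ~b) & (((a -> b) -> c) | ~b)): Gödel ¬ of 1 = 0 (operand ≠ 0)
((((b -> ~c) -> ((c -> ((a & b) -> ~c)) & a)) -> a) | ~~((((a | a) -> b) & ~b) & (((a -> b) -> c) | ~b))) = max(0.48, 0) = 0.48

0.48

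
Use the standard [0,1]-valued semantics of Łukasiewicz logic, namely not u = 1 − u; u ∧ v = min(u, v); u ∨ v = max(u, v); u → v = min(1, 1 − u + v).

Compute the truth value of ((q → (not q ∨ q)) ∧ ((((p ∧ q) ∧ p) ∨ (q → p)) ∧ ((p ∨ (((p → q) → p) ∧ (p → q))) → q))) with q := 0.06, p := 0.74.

0.32

not q: Łukasiewicz ¬ gives 1 − 0.06 = 0.94
(not q ∨ q) = max(0.94, 0.06) = 0.94
(q → (not q ∨ q)): min(1, 1 − 0.06 + 0.94) = 1
(p ∧ q) = min(0.74, 0.06) = 0.06
((p ∧ q) ∧ p) = min(0.06, 0.74) = 0.06
(q → p): min(1, 1 − 0.06 + 0.74) = 1
(((p ∧ q) ∧ p) ∨ (q → p)) = max(0.06, 1) = 1
(p → q): min(1, 1 − 0.74 + 0.06) = 0.32
((p → q) → p): min(1, 1 − 0.32 + 0.74) = 1
(p → q): min(1, 1 − 0.74 + 0.06) = 0.32
(((p → q) → p) ∧ (p → q)) = min(1, 0.32) = 0.32
(p ∨ (((p → q) → p) ∧ (p → q))) = max(0.74, 0.32) = 0.74
((p ∨ (((p → q) → p) ∧ (p → q))) → q): min(1, 1 − 0.74 + 0.06) = 0.32
((((p ∧ q) ∧ p) ∨ (q → p)) ∧ ((p ∨ (((p → q) → p) ∧ (p → q))) → q)) = min(1, 0.32) = 0.32
((q → (not q ∨ q)) ∧ ((((p ∧ q) ∧ p) ∨ (q → p)) ∧ ((p ∨ (((p → q) → p) ∧ (p → q))) → q))) = min(1, 0.32) = 0.32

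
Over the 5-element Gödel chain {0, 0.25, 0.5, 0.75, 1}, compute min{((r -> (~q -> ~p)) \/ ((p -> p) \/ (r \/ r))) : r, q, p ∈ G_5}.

1.00

Every assignment gives 1. For instance at r = 0, q = 0, p = 0:
  ~q: Gödel ¬ of 0 = 1 (operand is 0)
  ~p: Gödel ¬ of 0 = 1 (operand is 0)
  (~q -> ~p): 1 ≤ 1, so result = 1
  (r -> (~q -> ~p)): 0 ≤ 1, so result = 1
  (p -> p): 0 ≤ 0, so result = 1
  (r \/ r) = max(0, 0) = 0
  ((p -> p) \/ (r \/ r)) = max(1, 0) = 1
  ((r -> (~q -> ~p)) \/ ((p -> p) \/ (r \/ r))) = max(1, 1) = 1
All 125 assignments give value 1 — the formula is a G_5-tautology.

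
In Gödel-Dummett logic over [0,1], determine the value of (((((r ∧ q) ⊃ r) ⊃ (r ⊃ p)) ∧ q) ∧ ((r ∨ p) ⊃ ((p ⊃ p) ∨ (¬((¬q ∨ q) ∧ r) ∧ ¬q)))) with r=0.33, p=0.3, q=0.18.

(r ∧ q) = min(0.33, 0.18) = 0.18
((r ∧ q) ⊃ r): 0.18 ≤ 0.33, so result = 1
(r ⊃ p): 0.33 > 0.3, so result = 0.3
(((r ∧ q) ⊃ r) ⊃ (r ⊃ p)): 1 > 0.3, so result = 0.3
((((r ∧ q) ⊃ r) ⊃ (r ⊃ p)) ∧ q) = min(0.3, 0.18) = 0.18
(r ∨ p) = max(0.33, 0.3) = 0.33
(p ⊃ p): 0.3 ≤ 0.3, so result = 1
¬q: Gödel ¬ of 0.18 = 0 (operand ≠ 0)
(¬q ∨ q) = max(0, 0.18) = 0.18
((¬q ∨ q) ∧ r) = min(0.18, 0.33) = 0.18
¬((¬q ∨ q) ∧ r): Gödel ¬ of 0.18 = 0 (operand ≠ 0)
¬q: Gödel ¬ of 0.18 = 0 (operand ≠ 0)
(¬((¬q ∨ q) ∧ r) ∧ ¬q) = min(0, 0) = 0
((p ⊃ p) ∨ (¬((¬q ∨ q) ∧ r) ∧ ¬q)) = max(1, 0) = 1
((r ∨ p) ⊃ ((p ⊃ p) ∨ (¬((¬q ∨ q) ∧ r) ∧ ¬q))): 0.33 ≤ 1, so result = 1
(((((r ∧ q) ⊃ r) ⊃ (r ⊃ p)) ∧ q) ∧ ((r ∨ p) ⊃ ((p ⊃ p) ∨ (¬((¬q ∨ q) ∧ r) ∧ ¬q)))) = min(0.18, 1) = 0.18

0.18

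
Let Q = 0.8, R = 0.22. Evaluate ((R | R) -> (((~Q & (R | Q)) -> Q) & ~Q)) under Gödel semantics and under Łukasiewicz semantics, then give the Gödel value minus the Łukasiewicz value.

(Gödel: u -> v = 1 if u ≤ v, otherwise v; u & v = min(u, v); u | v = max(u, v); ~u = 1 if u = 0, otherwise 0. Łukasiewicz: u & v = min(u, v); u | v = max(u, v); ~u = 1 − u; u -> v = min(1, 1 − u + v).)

-0.98

Gödel evaluation:
  (R | R) = max(0.22, 0.22) = 0.22
  ~Q: Gödel ¬ of 0.8 = 0 (operand ≠ 0)
  (R | Q) = max(0.22, 0.8) = 0.8
  (~Q & (R | Q)) = min(0, 0.8) = 0
  ((~Q & (R | Q)) -> Q): 0 ≤ 0.8, so result = 1
  ~Q: Gödel ¬ of 0.8 = 0 (operand ≠ 0)
  (((~Q & (R | Q)) -> Q) & ~Q) = min(1, 0) = 0
  ((R | R) -> (((~Q & (R | Q)) -> Q) & ~Q)): 0.22 > 0, so result = 0
  Gödel value = 0
Łukasiewicz evaluation:
  (R | R) = max(0.22, 0.22) = 0.22
  ~Q: Łukasiewicz ¬ gives 1 − 0.8 = 0.2
  (R | Q) = max(0.22, 0.8) = 0.8
  (~Q & (R | Q)) = min(0.2, 0.8) = 0.2
  ((~Q & (R | Q)) -> Q): min(1, 1 − 0.2 + 0.8) = 1
  ~Q: Łukasiewicz ¬ gives 1 − 0.8 = 0.2
  (((~Q & (R | Q)) -> Q) & ~Q) = min(1, 0.2) = 0.2
  ((R | R) -> (((~Q & (R | Q)) -> Q) & ~Q)): min(1, 1 − 0.22 + 0.2) = 0.98
  Łukasiewicz value = 0.98
Difference: 0 − 0.98 = -0.98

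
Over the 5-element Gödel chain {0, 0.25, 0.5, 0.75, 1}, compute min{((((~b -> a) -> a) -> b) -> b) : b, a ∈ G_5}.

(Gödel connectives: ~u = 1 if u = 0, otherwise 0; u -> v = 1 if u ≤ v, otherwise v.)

0.25

The minimum is attained at b = 0.25, a = 0:
  ~b: Gödel ¬ of 0.25 = 0 (operand ≠ 0)
  (~b -> a): 0 ≤ 0, so result = 1
  ((~b -> a) -> a): 1 > 0, so result = 0
  (((~b -> a) -> a) -> b): 0 ≤ 0.25, so result = 1
  ((((~b -> a) -> a) -> b) -> b): 1 > 0.25, so result = 0.25
Checking all 25 assignments confirms none give a value below 0.25.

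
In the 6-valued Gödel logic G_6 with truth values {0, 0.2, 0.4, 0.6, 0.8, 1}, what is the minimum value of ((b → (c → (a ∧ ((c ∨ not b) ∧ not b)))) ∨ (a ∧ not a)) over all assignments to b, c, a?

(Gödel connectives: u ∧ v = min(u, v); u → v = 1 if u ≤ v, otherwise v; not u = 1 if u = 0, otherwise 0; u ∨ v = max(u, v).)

The minimum is attained at b = 0.2, c = 0.2, a = 0:
  not b: Gödel ¬ of 0.2 = 0 (operand ≠ 0)
  (c ∨ not b) = max(0.2, 0) = 0.2
  not b: Gödel ¬ of 0.2 = 0 (operand ≠ 0)
  ((c ∨ not b) ∧ not b) = min(0.2, 0) = 0
  (a ∧ ((c ∨ not b) ∧ not b)) = min(0, 0) = 0
  (c → (a ∧ ((c ∨ not b) ∧ not b))): 0.2 > 0, so result = 0
  (b → (c → (a ∧ ((c ∨ not b) ∧ not b)))): 0.2 > 0, so result = 0
  not a: Gödel ¬ of 0 = 1 (operand is 0)
  (a ∧ not a) = min(0, 1) = 0
  ((b → (c → (a ∧ ((c ∨ not b) ∧ not b)))) ∨ (a ∧ not a)) = max(0, 0) = 0
Checking all 216 assignments confirms none give a value below 0.00.

0.00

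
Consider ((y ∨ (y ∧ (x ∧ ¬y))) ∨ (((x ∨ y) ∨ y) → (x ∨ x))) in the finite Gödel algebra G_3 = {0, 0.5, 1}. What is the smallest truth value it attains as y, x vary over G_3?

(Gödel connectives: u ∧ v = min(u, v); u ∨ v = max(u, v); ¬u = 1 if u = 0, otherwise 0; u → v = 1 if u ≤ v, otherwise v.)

The minimum is attained at y = 0.5, x = 0:
  ¬y: Gödel ¬ of 0.5 = 0 (operand ≠ 0)
  (x ∧ ¬y) = min(0, 0) = 0
  (y ∧ (x ∧ ¬y)) = min(0.5, 0) = 0
  (y ∨ (y ∧ (x ∧ ¬y))) = max(0.5, 0) = 0.5
  (x ∨ y) = max(0, 0.5) = 0.5
  ((x ∨ y) ∨ y) = max(0.5, 0.5) = 0.5
  (x ∨ x) = max(0, 0) = 0
  (((x ∨ y) ∨ y) → (x ∨ x)): 0.5 > 0, so result = 0
  ((y ∨ (y ∧ (x ∧ ¬y))) ∨ (((x ∨ y) ∨ y) → (x ∨ x))) = max(0.5, 0) = 0.5
Checking all 9 assignments confirms none give a value below 0.50.

0.50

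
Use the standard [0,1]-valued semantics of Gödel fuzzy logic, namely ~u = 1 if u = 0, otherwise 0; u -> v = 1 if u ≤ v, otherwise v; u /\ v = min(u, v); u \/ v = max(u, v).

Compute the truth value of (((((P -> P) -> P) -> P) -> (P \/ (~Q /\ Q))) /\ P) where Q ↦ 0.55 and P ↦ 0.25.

0.25

(P -> P): 0.25 ≤ 0.25, so result = 1
((P -> P) -> P): 1 > 0.25, so result = 0.25
(((P -> P) -> P) -> P): 0.25 ≤ 0.25, so result = 1
~Q: Gödel ¬ of 0.55 = 0 (operand ≠ 0)
(~Q /\ Q) = min(0, 0.55) = 0
(P \/ (~Q /\ Q)) = max(0.25, 0) = 0.25
((((P -> P) -> P) -> P) -> (P \/ (~Q /\ Q))): 1 > 0.25, so result = 0.25
(((((P -> P) -> P) -> P) -> (P \/ (~Q /\ Q))) /\ P) = min(0.25, 0.25) = 0.25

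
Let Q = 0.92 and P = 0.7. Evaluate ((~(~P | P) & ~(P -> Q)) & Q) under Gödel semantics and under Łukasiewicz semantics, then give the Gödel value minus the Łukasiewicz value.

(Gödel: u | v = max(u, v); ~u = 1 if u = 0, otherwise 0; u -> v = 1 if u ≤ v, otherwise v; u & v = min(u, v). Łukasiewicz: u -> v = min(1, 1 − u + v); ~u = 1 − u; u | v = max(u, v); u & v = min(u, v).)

Gödel evaluation:
  ~P: Gödel ¬ of 0.7 = 0 (operand ≠ 0)
  (~P | P) = max(0, 0.7) = 0.7
  ~(~P | P): Gödel ¬ of 0.7 = 0 (operand ≠ 0)
  (P -> Q): 0.7 ≤ 0.92, so result = 1
  ~(P -> Q): Gödel ¬ of 1 = 0 (operand ≠ 0)
  (~(~P | P) & ~(P -> Q)) = min(0, 0) = 0
  ((~(~P | P) & ~(P -> Q)) & Q) = min(0, 0.92) = 0
  Gödel value = 0
Łukasiewicz evaluation:
  ~P: Łukasiewicz ¬ gives 1 − 0.7 = 0.3
  (~P | P) = max(0.3, 0.7) = 0.7
  ~(~P | P): Łukasiewicz ¬ gives 1 − 0.7 = 0.3
  (P -> Q): min(1, 1 − 0.7 + 0.92) = 1
  ~(P -> Q): Łukasiewicz ¬ gives 1 − 1 = 0
  (~(~P | P) & ~(P -> Q)) = min(0.3, 0) = 0
  ((~(~P | P) & ~(P -> Q)) & Q) = min(0, 0.92) = 0
  Łukasiewicz value = 0
Difference: 0 − 0 = 0.00

0.00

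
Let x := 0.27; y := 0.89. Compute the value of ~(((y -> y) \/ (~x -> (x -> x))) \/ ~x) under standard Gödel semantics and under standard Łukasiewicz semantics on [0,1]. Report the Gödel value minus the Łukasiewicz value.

Gödel evaluation:
  (y -> y): 0.89 ≤ 0.89, so result = 1
  ~x: Gödel ¬ of 0.27 = 0 (operand ≠ 0)
  (x -> x): 0.27 ≤ 0.27, so result = 1
  (~x -> (x -> x)): 0 ≤ 1, so result = 1
  ((y -> y) \/ (~x -> (x -> x))) = max(1, 1) = 1
  ~x: Gödel ¬ of 0.27 = 0 (operand ≠ 0)
  (((y -> y) \/ (~x -> (x -> x))) \/ ~x) = max(1, 0) = 1
  ~(((y -> y) \/ (~x -> (x -> x))) \/ ~x): Gödel ¬ of 1 = 0 (operand ≠ 0)
  Gödel value = 0
Łukasiewicz evaluation:
  (y -> y): min(1, 1 − 0.89 + 0.89) = 1
  ~x: Łukasiewicz ¬ gives 1 − 0.27 = 0.73
  (x -> x): min(1, 1 − 0.27 + 0.27) = 1
  (~x -> (x -> x)): min(1, 1 − 0.73 + 1) = 1
  ((y -> y) \/ (~x -> (x -> x))) = max(1, 1) = 1
  ~x: Łukasiewicz ¬ gives 1 − 0.27 = 0.73
  (((y -> y) \/ (~x -> (x -> x))) \/ ~x) = max(1, 0.73) = 1
  ~(((y -> y) \/ (~x -> (x -> x))) \/ ~x): Łukasiewicz ¬ gives 1 − 1 = 0
  Łukasiewicz value = 0
Difference: 0 − 0 = 0.00

0.00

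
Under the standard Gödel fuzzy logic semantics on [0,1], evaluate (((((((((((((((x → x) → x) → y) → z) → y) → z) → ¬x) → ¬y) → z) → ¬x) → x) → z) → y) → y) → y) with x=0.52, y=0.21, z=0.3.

(x → x): 0.52 ≤ 0.52, so result = 1
((x → x) → x): 1 > 0.52, so result = 0.52
(((x → x) → x) → y): 0.52 > 0.21, so result = 0.21
((((x → x) → x) → y) → z): 0.21 ≤ 0.3, so result = 1
(((((x → x) → x) → y) → z) → y): 1 > 0.21, so result = 0.21
((((((x → x) → x) → y) → z) → y) → z): 0.21 ≤ 0.3, so result = 1
¬x: Gödel ¬ of 0.52 = 0 (operand ≠ 0)
(((((((x → x) → x) → y) → z) → y) → z) → ¬x): 1 > 0, so result = 0
¬y: Gödel ¬ of 0.21 = 0 (operand ≠ 0)
((((((((x → x) → x) → y) → z) → y) → z) → ¬x) → ¬y): 0 ≤ 0, so result = 1
(((((((((x → x) → x) → y) → z) → y) → z) → ¬x) → ¬y) → z): 1 > 0.3, so result = 0.3
¬x: Gödel ¬ of 0.52 = 0 (operand ≠ 0)
((((((((((x → x) → x) → y) → z) → y) → z) → ¬x) → ¬y) → z) → ¬x): 0.3 > 0, so result = 0
(((((((((((x → x) → x) → y) → z) → y) → z) → ¬x) → ¬y) → z) → ¬x) → x): 0 ≤ 0.52, so result = 1
((((((((((((x → x) → x) → y) → z) → y) → z) → ¬x) → ¬y) → z) → ¬x) → x) → z): 1 > 0.3, so result = 0.3
(((((((((((((x → x) → x) → y) → z) → y) → z) → ¬x) → ¬y) → z) → ¬x) → x) → z) → y): 0.3 > 0.21, so result = 0.21
((((((((((((((x → x) → x) → y) → z) → y) → z) → ¬x) → ¬y) → z) → ¬x) → x) → z) → y) → y): 0.21 ≤ 0.21, so result = 1
(((((((((((((((x → x) → x) → y) → z) → y) → z) → ¬x) → ¬y) → z) → ¬x) → x) → z) → y) → y) → y): 1 > 0.21, so result = 0.21

0.21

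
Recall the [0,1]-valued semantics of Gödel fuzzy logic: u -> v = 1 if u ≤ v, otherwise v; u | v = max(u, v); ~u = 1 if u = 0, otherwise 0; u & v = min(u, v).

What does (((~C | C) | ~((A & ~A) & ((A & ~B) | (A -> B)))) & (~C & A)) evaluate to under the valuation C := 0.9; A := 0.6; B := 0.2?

0.00

~C: Gödel ¬ of 0.9 = 0 (operand ≠ 0)
(~C | C) = max(0, 0.9) = 0.9
~A: Gödel ¬ of 0.6 = 0 (operand ≠ 0)
(A & ~A) = min(0.6, 0) = 0
~B: Gödel ¬ of 0.2 = 0 (operand ≠ 0)
(A & ~B) = min(0.6, 0) = 0
(A -> B): 0.6 > 0.2, so result = 0.2
((A & ~B) | (A -> B)) = max(0, 0.2) = 0.2
((A & ~A) & ((A & ~B) | (A -> B))) = min(0, 0.2) = 0
~((A & ~A) & ((A & ~B) | (A -> B))): Gödel ¬ of 0 = 1 (operand is 0)
((~C | C) | ~((A & ~A) & ((A & ~B) | (A -> B)))) = max(0.9, 1) = 1
~C: Gödel ¬ of 0.9 = 0 (operand ≠ 0)
(~C & A) = min(0, 0.6) = 0
(((~C | C) | ~((A & ~A) & ((A & ~B) | (A -> B)))) & (~C & A)) = min(1, 0) = 0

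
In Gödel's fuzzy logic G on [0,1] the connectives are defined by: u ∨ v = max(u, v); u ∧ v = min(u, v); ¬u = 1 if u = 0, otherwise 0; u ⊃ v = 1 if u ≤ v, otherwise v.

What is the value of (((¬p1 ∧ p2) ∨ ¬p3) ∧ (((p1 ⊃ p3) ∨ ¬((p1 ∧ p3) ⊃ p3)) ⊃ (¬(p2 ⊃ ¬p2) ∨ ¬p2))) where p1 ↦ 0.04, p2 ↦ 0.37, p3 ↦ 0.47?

0.00

¬p1: Gödel ¬ of 0.04 = 0 (operand ≠ 0)
(¬p1 ∧ p2) = min(0, 0.37) = 0
¬p3: Gödel ¬ of 0.47 = 0 (operand ≠ 0)
((¬p1 ∧ p2) ∨ ¬p3) = max(0, 0) = 0
(p1 ⊃ p3): 0.04 ≤ 0.47, so result = 1
(p1 ∧ p3) = min(0.04, 0.47) = 0.04
((p1 ∧ p3) ⊃ p3): 0.04 ≤ 0.47, so result = 1
¬((p1 ∧ p3) ⊃ p3): Gödel ¬ of 1 = 0 (operand ≠ 0)
((p1 ⊃ p3) ∨ ¬((p1 ∧ p3) ⊃ p3)) = max(1, 0) = 1
¬p2: Gödel ¬ of 0.37 = 0 (operand ≠ 0)
(p2 ⊃ ¬p2): 0.37 > 0, so result = 0
¬(p2 ⊃ ¬p2): Gödel ¬ of 0 = 1 (operand is 0)
¬p2: Gödel ¬ of 0.37 = 0 (operand ≠ 0)
(¬(p2 ⊃ ¬p2) ∨ ¬p2) = max(1, 0) = 1
(((p1 ⊃ p3) ∨ ¬((p1 ∧ p3) ⊃ p3)) ⊃ (¬(p2 ⊃ ¬p2) ∨ ¬p2)): 1 ≤ 1, so result = 1
(((¬p1 ∧ p2) ∨ ¬p3) ∧ (((p1 ⊃ p3) ∨ ¬((p1 ∧ p3) ⊃ p3)) ⊃ (¬(p2 ⊃ ¬p2) ∨ ¬p2))) = min(0, 1) = 0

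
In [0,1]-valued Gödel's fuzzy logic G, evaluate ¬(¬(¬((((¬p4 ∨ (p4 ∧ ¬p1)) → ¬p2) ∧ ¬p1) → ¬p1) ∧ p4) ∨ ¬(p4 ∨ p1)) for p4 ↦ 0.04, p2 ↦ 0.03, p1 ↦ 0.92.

0.00

¬p4: Gödel ¬ of 0.04 = 0 (operand ≠ 0)
¬p1: Gödel ¬ of 0.92 = 0 (operand ≠ 0)
(p4 ∧ ¬p1) = min(0.04, 0) = 0
(¬p4 ∨ (p4 ∧ ¬p1)) = max(0, 0) = 0
¬p2: Gödel ¬ of 0.03 = 0 (operand ≠ 0)
((¬p4 ∨ (p4 ∧ ¬p1)) → ¬p2): 0 ≤ 0, so result = 1
¬p1: Gödel ¬ of 0.92 = 0 (operand ≠ 0)
(((¬p4 ∨ (p4 ∧ ¬p1)) → ¬p2) ∧ ¬p1) = min(1, 0) = 0
¬p1: Gödel ¬ of 0.92 = 0 (operand ≠ 0)
((((¬p4 ∨ (p4 ∧ ¬p1)) → ¬p2) ∧ ¬p1) → ¬p1): 0 ≤ 0, so result = 1
¬((((¬p4 ∨ (p4 ∧ ¬p1)) → ¬p2) ∧ ¬p1) → ¬p1): Gödel ¬ of 1 = 0 (operand ≠ 0)
(¬((((¬p4 ∨ (p4 ∧ ¬p1)) → ¬p2) ∧ ¬p1) → ¬p1) ∧ p4) = min(0, 0.04) = 0
¬(¬((((¬p4 ∨ (p4 ∧ ¬p1)) → ¬p2) ∧ ¬p1) → ¬p1) ∧ p4): Gödel ¬ of 0 = 1 (operand is 0)
(p4 ∨ p1) = max(0.04, 0.92) = 0.92
¬(p4 ∨ p1): Gödel ¬ of 0.92 = 0 (operand ≠ 0)
(¬(¬((((¬p4 ∨ (p4 ∧ ¬p1)) → ¬p2) ∧ ¬p1) → ¬p1) ∧ p4) ∨ ¬(p4 ∨ p1)) = max(1, 0) = 1
¬(¬(¬((((¬p4 ∨ (p4 ∧ ¬p1)) → ¬p2) ∧ ¬p1) → ¬p1) ∧ p4) ∨ ¬(p4 ∨ p1)): Gödel ¬ of 1 = 0 (operand ≠ 0)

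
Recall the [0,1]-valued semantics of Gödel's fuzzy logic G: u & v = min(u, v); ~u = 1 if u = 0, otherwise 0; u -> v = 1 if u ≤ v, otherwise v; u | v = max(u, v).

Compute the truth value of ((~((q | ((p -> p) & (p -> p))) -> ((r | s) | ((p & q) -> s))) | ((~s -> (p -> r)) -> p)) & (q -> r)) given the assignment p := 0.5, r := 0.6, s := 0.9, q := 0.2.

(p -> p): 0.5 ≤ 0.5, so result = 1
(p -> p): 0.5 ≤ 0.5, so result = 1
((p -> p) & (p -> p)) = min(1, 1) = 1
(q | ((p -> p) & (p -> p))) = max(0.2, 1) = 1
(r | s) = max(0.6, 0.9) = 0.9
(p & q) = min(0.5, 0.2) = 0.2
((p & q) -> s): 0.2 ≤ 0.9, so result = 1
((r | s) | ((p & q) -> s)) = max(0.9, 1) = 1
((q | ((p -> p) & (p -> p))) -> ((r | s) | ((p & q) -> s))): 1 ≤ 1, so result = 1
~((q | ((p -> p) & (p -> p))) -> ((r | s) | ((p & q) -> s))): Gödel ¬ of 1 = 0 (operand ≠ 0)
~s: Gödel ¬ of 0.9 = 0 (operand ≠ 0)
(p -> r): 0.5 ≤ 0.6, so result = 1
(~s -> (p -> r)): 0 ≤ 1, so result = 1
((~s -> (p -> r)) -> p): 1 > 0.5, so result = 0.5
(~((q | ((p -> p) & (p -> p))) -> ((r | s) | ((p & q) -> s))) | ((~s -> (p -> r)) -> p)) = max(0, 0.5) = 0.5
(q -> r): 0.2 ≤ 0.6, so result = 1
((~((q | ((p -> p) & (p -> p))) -> ((r | s) | ((p & q) -> s))) | ((~s -> (p -> r)) -> p)) & (q -> r)) = min(0.5, 1) = 0.5

0.50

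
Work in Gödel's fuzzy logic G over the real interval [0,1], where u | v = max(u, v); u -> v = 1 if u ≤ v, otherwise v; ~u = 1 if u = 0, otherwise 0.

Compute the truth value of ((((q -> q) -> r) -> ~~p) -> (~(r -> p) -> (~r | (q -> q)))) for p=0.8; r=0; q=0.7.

1.00

(q -> q): 0.7 ≤ 0.7, so result = 1
((q -> q) -> r): 1 > 0, so result = 0
~p: Gödel ¬ of 0.8 = 0 (operand ≠ 0)
~~p: Gödel ¬ of 0 = 1 (operand is 0)
(((q -> q) -> r) -> ~~p): 0 ≤ 1, so result = 1
(r -> p): 0 ≤ 0.8, so result = 1
~(r -> p): Gödel ¬ of 1 = 0 (operand ≠ 0)
~r: Gödel ¬ of 0 = 1 (operand is 0)
(q -> q): 0.7 ≤ 0.7, so result = 1
(~r | (q -> q)) = max(1, 1) = 1
(~(r -> p) -> (~r | (q -> q))): 0 ≤ 1, so result = 1
((((q -> q) -> r) -> ~~p) -> (~(r -> p) -> (~r | (q -> q)))): 1 ≤ 1, so result = 1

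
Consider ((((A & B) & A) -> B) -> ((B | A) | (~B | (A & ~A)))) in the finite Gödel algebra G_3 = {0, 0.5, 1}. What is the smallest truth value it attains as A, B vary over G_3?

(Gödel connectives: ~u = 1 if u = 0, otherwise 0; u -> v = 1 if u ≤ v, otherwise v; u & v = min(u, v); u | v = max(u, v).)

The minimum is attained at A = 0, B = 0.5:
  (A & B) = min(0, 0.5) = 0
  ((A & B) & A) = min(0, 0) = 0
  (((A & B) & A) -> B): 0 ≤ 0.5, so result = 1
  (B | A) = max(0.5, 0) = 0.5
  ~B: Gödel ¬ of 0.5 = 0 (operand ≠ 0)
  ~A: Gödel ¬ of 0 = 1 (operand is 0)
  (A & ~A) = min(0, 1) = 0
  (~B | (A & ~A)) = max(0, 0) = 0
  ((B | A) | (~B | (A & ~A))) = max(0.5, 0) = 0.5
  ((((A & B) & A) -> B) -> ((B | A) | (~B | (A & ~A)))): 1 > 0.5, so result = 0.5
Checking all 9 assignments confirms none give a value below 0.50.

0.50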